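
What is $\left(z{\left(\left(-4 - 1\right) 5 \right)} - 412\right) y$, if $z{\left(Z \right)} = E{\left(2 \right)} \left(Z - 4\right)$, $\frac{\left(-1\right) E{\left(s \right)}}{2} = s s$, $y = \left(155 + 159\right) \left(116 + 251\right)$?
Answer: $-20742840$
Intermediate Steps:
$y = 115238$ ($y = 314 \cdot 367 = 115238$)
$E{\left(s \right)} = - 2 s^{2}$ ($E{\left(s \right)} = - 2 s s = - 2 s^{2}$)
$z{\left(Z \right)} = 32 - 8 Z$ ($z{\left(Z \right)} = - 2 \cdot 2^{2} \left(Z - 4\right) = \left(-2\right) 4 \left(-4 + Z\right) = - 8 \left(-4 + Z\right) = 32 - 8 Z$)
$\left(z{\left(\left(-4 - 1\right) 5 \right)} - 412\right) y = \left(\left(32 - 8 \left(-4 - 1\right) 5\right) - 412\right) 115238 = \left(\left(32 - 8 \left(\left(-5\right) 5\right)\right) - 412\right) 115238 = \left(\left(32 - -200\right) - 412\right) 115238 = \left(\left(32 + 200\right) - 412\right) 115238 = \left(232 - 412\right) 115238 = \left(-180\right) 115238 = -20742840$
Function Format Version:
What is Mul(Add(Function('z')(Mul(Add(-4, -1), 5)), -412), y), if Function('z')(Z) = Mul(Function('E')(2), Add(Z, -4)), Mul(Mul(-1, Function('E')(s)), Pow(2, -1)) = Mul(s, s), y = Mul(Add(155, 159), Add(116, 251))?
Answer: -20742840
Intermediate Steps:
y = 115238 (y = Mul(314, 367) = 115238)
Function('E')(s) = Mul(-2, Pow(s, 2)) (Function('E')(s) = Mul(-2, Mul(s, s)) = Mul(-2, Pow(s, 2)))
Function('z')(Z) = Add(32, Mul(-8, Z)) (Function('z')(Z) = Mul(Mul(-2, Pow(2, 2)), Add(Z, -4)) = Mul(Mul(-2, 4), Add(-4, Z)) = Mul(-8, Add(-4, Z)) = Add(32, Mul(-8, Z)))
Mul(Add(Function('z')(Mul(Add(-4, -1), 5)), -412), y) = Mul(Add(Add(32, Mul(-8, Mul(Add(-4, -1), 5))), -412), 115238) = Mul(Add(Add(32, Mul(-8, Mul(-5, 5))), -412), 115238) = Mul(Add(Add(32, Mul(-8, -25)), -412), 115238) = Mul(Add(Add(32, 200), -412), 115238) = Mul(Add(232, -412), 115238) = Mul(-180, 115238) = -20742840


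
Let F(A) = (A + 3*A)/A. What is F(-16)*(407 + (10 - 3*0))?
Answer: 1668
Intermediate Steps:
F(A) = 4 (F(A) = (4*A)/A = 4)
F(-16)*(407 + (10 - 3*0)) = 4*(407 + (10 - 3*0)) = 4*(407 + (10 + 0)) = 4*(407 + 10) = 4*417 = 1668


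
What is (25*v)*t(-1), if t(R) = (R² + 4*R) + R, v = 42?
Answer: -4200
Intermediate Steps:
t(R) = R² + 5*R
(25*v)*t(-1) = (25*42)*(-(5 - 1)) = 1050*(-1*4) = 1050*(-4) = -4200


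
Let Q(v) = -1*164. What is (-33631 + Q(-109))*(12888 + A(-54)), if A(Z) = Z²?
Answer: -534096180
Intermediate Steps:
Q(v) = -164
(-33631 + Q(-109))*(12888 + A(-54)) = (-33631 - 164)*(12888 + (-54)²) = -33795*(12888 + 2916) = -33795*15804 = -534096180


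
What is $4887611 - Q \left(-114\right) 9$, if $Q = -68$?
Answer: $4817843$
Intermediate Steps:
$4887611 - Q \left(-114\right) 9 = 4887611 - \left(-68\right) \left(-114\right) 9 = 4887611 - 7752 \cdot 9 = 4887611 - 69768 = 4817843$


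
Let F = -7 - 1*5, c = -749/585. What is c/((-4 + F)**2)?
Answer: -749/149760 ≈ -0.0050013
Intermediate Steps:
c = -749/585 (c = -749*1/585 = -749/585 ≈ -1.2803)
F = -12 (F = -7 - 5 = -12)
c/((-4 + F)**2) = -749/(585*(-4 - 12)**2) = -749/(585*((-16)**2)) = -749/585/256 = -749/585*1/256 = -749/149760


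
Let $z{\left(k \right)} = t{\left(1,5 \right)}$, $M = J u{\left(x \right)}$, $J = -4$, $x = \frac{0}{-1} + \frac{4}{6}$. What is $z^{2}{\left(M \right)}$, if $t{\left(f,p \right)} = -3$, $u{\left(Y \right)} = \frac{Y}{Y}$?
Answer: $9$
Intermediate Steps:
$x = \frac{2}{3}$ ($x = 0 \left(-1\right) + 4 \cdot \frac{1}{6} = 0 + \frac{2}{3} = \frac{2}{3} \approx 0.66667$)
$u{\left(Y \right)} = 1$
$M = -4$ ($M = \left(-4\right) 1 = -4$)
$z{\left(k \right)} = -3$
$z^{2}{\left(M \right)} = \left(-3\right)^{2} = 9$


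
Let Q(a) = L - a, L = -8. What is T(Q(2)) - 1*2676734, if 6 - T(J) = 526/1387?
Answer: -3712622262/1387 ≈ -2.6767e+6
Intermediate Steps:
Q(a) = -8 - a
T(J) = 7796/1387 (T(J) = 6 - 526/1387 = 7796/1387)
T(Q(2)) - 1*2676734 = 7796/1387 - 1*2676734 = 7796/1387 - 2676734 = -3712622262/1387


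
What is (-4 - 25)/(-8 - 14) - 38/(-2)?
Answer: 447/22 ≈ 20.318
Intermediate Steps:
(-4 - 25)/(-8 - 14) - 38/(-2) = -29/(-22) - ½*(-38) = -29*(-1/22) + 19 = 29/22 + 19 = 447/22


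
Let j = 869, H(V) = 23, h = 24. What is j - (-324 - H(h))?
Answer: 1216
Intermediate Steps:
j - (-324 - H(h)) = 869 - (-324 - 1*23) = 869 - (-324 - 23) = 869 - 1*(-347) = 869 + 347 = 1216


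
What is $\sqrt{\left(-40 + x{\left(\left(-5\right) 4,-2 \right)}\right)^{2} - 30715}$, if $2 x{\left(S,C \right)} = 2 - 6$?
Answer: $i \sqrt{28951} \approx 170.15 i$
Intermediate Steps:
$x{\left(S,C \right)} = -2$ ($x{\left(S,C \right)} = \frac{2 - 6}{2} = \frac{1}{2} \left(-4\right) = -2$)
$\sqrt{\left(-40 + x{\left(\left(-5\right) 4,-2 \right)}\right)^{2} - 30715} = \sqrt{\left(-40 - 2\right)^{2} - 30715} = \sqrt{\left(-42\right)^{2} - 30715} = \sqrt{1764 - 30715} = \sqrt{-28951} = i \sqrt{28951}$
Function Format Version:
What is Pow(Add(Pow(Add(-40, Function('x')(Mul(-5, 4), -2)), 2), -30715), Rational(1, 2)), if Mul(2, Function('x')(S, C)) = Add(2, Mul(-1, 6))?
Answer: Mul(I, Pow(28951, Rational(1, 2))) ≈ Mul(170.15, I)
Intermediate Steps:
Function('x')(S, C) = -2 (Function('x')(S, C) = Mul(Rational(1, 2), Add(2, Mul(-1, 6))) = Mul(Rational(1, 2), Add(2, -6)) = Mul(Rational(1, 2), -4) = -2)
Pow(Add(Pow(Add(-40, Function('x')(Mul(-5, 4), -2)), 2), -30715), Rational(1, 2)) = Pow(Add(Pow(Add(-40, -2), 2), -30715), Rational(1, 2)) = Pow(Add(Pow(-42, 2), -30715), Rational(1, 2)) = Pow(Add(1764, -30715), Rational(1, 2)) = Pow(-28951, Rational(1, 2)) = Mul(I, Pow(28951, Rational(1, 2)))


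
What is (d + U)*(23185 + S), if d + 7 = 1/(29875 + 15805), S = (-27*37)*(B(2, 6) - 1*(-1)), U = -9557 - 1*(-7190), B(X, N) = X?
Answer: -547318477993/11420 ≈ -4.7926e+7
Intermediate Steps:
U = -2367 (U = -9557 + 7190 = -2367)
S = -2997 (S = (-27*37)*(2 - 1*(-1)) = -999*(2 + 1) = -999*3 = -2997)
d = -319759/45680 (d = -7 + 1/(29875 + 15805) = -7 + 1/45680 = -319759/45680 ≈ -7.0000)
(d + U)*(23185 + S) = (-319759/45680 - 2367)*(23185 - 2997) = -108444319/45680*20188 = -547318477993/11420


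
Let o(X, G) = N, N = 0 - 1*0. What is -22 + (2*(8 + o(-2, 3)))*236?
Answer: 3754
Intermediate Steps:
N = 0 (N = 0 + 0 = 0)
o(X, G) = 0
-22 + (2*(8 + o(-2, 3)))*236 = -22 + (2*(8 + 0))*236 = -22 + (2*8)*236 = -22 + 16*236 = -22 + 3776 = 3754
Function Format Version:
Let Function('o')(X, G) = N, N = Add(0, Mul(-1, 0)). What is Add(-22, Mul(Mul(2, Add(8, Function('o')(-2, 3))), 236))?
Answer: 3754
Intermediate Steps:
N = 0 (N = Add(0, 0) = 0)
Function('o')(X, G) = 0
Add(-22, Mul(Mul(2, Add(8, Function('o')(-2, 3))), 236)) = Add(-22, Mul(Mul(2, Add(8, 0)), 236)) = Add(-22, Mul(Mul(2, 8), 236)) = Add(-22, Mul(16, 236)) = Add(-22, 3776) = 3754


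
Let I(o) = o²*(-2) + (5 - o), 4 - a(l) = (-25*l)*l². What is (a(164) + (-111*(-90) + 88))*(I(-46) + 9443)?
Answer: 580312734684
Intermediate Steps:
a(l) = 4 + 25*l³ (a(l) = 4 - (-25*l)*l² = 4 - (-25)*l³ = 4 + 25*l³)
I(o) = 5 - o - 2*o² (I(o) = -2*o² + (5 - o) = 5 - o - 2*o²)
(a(164) + (-111*(-90) + 88))*(I(-46) + 9443) = ((4 + 25*164³) + (-111*(-90) + 88))*((5 - 1*(-46) - 2*(-46)²) + 9443) = ((4 + 25*4410944) + (9990 + 88))*((5 + 46 - 2*2116) + 9443) = ((4 + 110273600) + 10078)*((5 + 46 - 4232) + 9443) = (110273604 + 10078)*(-4181 + 9443) = 110283682*5262 = 580312734684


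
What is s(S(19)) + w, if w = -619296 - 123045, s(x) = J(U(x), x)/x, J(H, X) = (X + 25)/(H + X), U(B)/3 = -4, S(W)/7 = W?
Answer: -11946493555/16093 ≈ -7.4234e+5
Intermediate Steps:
S(W) = 7*W
U(B) = -12 (U(B) = 3*(-4) = -12)
J(H, X) = (25 + X)/(H + X)
s(x) = (25 + x)/(x*(-12 + x)) (s(x) = ((25 + x)/(-12 + x))/x = (25 + x)/(x*(-12 + x)))
w = -742341
s(S(19)) + w = (25 + 7*19)/(((7*19))*(-12 + 7*19)) - 742341 = (25 + 133)/(133*(-12 + 133)) - 742341 = (1/133)*158/121 - 742341 = (1/133)*(1/121)*158 - 742341 = 158/16093 - 742341 = -11946493555/16093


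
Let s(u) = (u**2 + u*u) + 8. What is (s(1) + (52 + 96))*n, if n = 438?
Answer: 69204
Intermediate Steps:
s(u) = 8 + 2*u**2 (s(u) = (u**2 + u**2) + 8 = 2*u**2 + 8 = 8 + 2*u**2)
(s(1) + (52 + 96))*n = ((8 + 2*1**2) + (52 + 96))*438 = ((8 + 2*1) + 148)*438 = ((8 + 2) + 148)*438 = (10 + 148)*438 = 158*438 = 69204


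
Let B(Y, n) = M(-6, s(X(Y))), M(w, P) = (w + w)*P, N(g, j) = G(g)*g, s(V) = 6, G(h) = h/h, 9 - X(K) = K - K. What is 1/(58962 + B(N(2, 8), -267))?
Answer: 1/58890 ≈ 1.6981e-5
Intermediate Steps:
X(K) = 9 (X(K) = 9 - (K - K) = 9 - 1*0 = 9 + 0 = 9)
G(h) = 1
N(g, j) = g (N(g, j) = 1*g = g)
M(w, P) = 2*P*w (M(w, P) = (2*w)*P = 2*P*w)
B(Y, n) = -72 (B(Y, n) = 2*6*(-6) = -72)
1/(58962 + B(N(2, 8), -267)) = 1/(58962 - 72) = 1/58890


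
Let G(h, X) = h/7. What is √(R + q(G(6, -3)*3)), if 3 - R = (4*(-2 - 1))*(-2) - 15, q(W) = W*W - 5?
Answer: I*√215/7 ≈ 2.0947*I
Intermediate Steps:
G(h, X) = h/7 (G(h, X) = h*(⅐) = h/7)
q(W) = -5 + W² (q(W) = W² - 5 = -5 + W²)
R = -6 (R = 3 - ((4*(-2 - 1))*(-2) - 15) = 3 - ((4*(-3))*(-2) - 15) = 3 - (-12*(-2) - 15) = 3 - (24 - 15) = 3 - 1*9 = 3 - 9 = -6)
√(R + q(G(6, -3)*3)) = √(-6 + (-5 + (((⅐)*6)*3)²)) = √(-6 + (-5 + ((6/7)*3)²)) = √(-6 + (-5 + (18/7)²)) = √(-6 + (-5 + 324/49)) = √(-6 + 79/49) = √(-215/49) = I*√215/7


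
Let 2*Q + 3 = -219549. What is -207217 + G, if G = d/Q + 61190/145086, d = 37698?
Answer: -275027981257525/1327246728 ≈ -2.0722e+5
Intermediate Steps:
Q = -109776 (Q = -3/2 + (½)*(-219549) = -3/2 - 219549/2 = -109776)
G = 103978451/1327246728 (G = 37698/(-109776) + 61190/145086 = 37698*(-1/109776) + 61190*(1/145086) = -6283/18296 + 30595/72543 = 103978451/1327246728 ≈ 0.078341)
-207217 + G = -207217 + 103978451/1327246728 = -275027981257525/1327246728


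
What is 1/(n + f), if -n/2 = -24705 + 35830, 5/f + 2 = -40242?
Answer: -40244/895429005 ≈ -4.4944e-5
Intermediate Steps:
f = -5/40244 (f = 5/(-2 - 40242) = 5/(-40244) = 5*(-1/40244) = -5/40244 ≈ -0.00012424)
n = -22250 (n = -2*(-24705 + 35830) = -2*11125 = -22250)
1/(n + f) = 1/(-22250 - 5/40244) = 1/(-895429005/40244) = -40244/895429005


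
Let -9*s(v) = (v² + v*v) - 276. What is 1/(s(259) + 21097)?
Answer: 9/55987 ≈ 0.00016075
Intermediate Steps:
s(v) = 92/3 - 2*v²/9 (s(v) = -((v² + v*v) - 276)/9 = -((v² + v²) - 276)/9 = -(2*v² - 276)/9 = -(-276 + 2*v²)/9 = 92/3 - 2*v²/9)
1/(s(259) + 21097) = 1/((92/3 - 2/9*259²) + 21097) = 1/((92/3 - 2/9*67081) + 21097) = 1/((92/3 - 134162/9) + 21097) = 1/(-133886/9 + 21097) = 1/(55987/9) = 9/55987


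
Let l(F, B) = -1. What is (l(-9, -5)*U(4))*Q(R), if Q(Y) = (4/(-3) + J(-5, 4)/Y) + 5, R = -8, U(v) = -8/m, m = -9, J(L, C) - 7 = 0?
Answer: -67/27 ≈ -2.4815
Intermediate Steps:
J(L, C) = 7 (J(L, C) = 7 + 0 = 7)
U(v) = 8/9 (U(v) = -8/(-9) = -8*(-⅑) = 8/9)
Q(Y) = 11/3 + 7/Y (Q(Y) = (4/(-3) + 7/Y) + 5 = (4*(-⅓) + 7/Y) + 5 = (-4/3 + 7/Y) + 5 = 11/3 + 7/Y)
(l(-9, -5)*U(4))*Q(R) = (-1*8/9)*(11/3 + 7/(-8)) = -8*(11/3 + 7*(-⅛))/9 = -8*(11/3 - 7/8)/9 = -8/9*67/24 = -67/27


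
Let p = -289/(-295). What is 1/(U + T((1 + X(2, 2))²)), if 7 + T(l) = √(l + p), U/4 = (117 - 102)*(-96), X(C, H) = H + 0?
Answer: -1701265/9811192311 - 8*√13570/9811192311 ≈ -0.00017350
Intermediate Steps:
X(C, H) = H
U = -5760 (U = 4*((117 - 102)*(-96)) = 4*(15*(-96)) = 4*(-1440) = -5760)
p = 289/295 (p = -289*(-1/295) = 289/295 ≈ 0.97966)
T(l) = -7 + √(289/295 + l) (T(l) = -7 + √(l + 289/295) = -7 + √(289/295 + l))
1/(U + T((1 + X(2, 2))²)) = 1/(-5760 + (-7 + √(85255 + 87025*(1 + 2)²)/295)) = 1/(-5760 + (-7 + √(85255 + 87025*3²)/295)) = 1/(-5760 + (-7 + √(85255 + 87025*9)/295)) = 1/(-5760 + (-7 + √(85255 + 783225)/295)) = 1/(-5760 + (-7 + √868480/295)) = 1/(-5760 + (-7 + (8*√13570)/295)) = 1/(-5760 + (-7 + 8*√13570/295)) = 1/(-5767 + 8*√13570/295)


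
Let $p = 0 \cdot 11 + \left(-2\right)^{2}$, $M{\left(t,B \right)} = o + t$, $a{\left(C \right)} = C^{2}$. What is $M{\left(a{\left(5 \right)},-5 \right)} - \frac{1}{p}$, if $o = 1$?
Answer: $\frac{103}{4} \approx 25.75$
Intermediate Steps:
$M{\left(t,B \right)} = 1 + t$
$p = 4$ ($p = 0 + 4 = 4$)
$M{\left(a{\left(5 \right)},-5 \right)} - \frac{1}{p} = \left(1 + 5^{2}\right) - \frac{1}{4} = \left(1 + 25\right) - \frac{1}{4} = 26 - \frac{1}{4} = \frac{103}{4}$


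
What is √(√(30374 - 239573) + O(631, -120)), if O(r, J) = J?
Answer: √(-120 + I*√209199) ≈ 13.283 + 17.217*I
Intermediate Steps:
√(√(30374 - 239573) + O(631, -120)) = √(√(30374 - 239573) - 120) = √(√(-209199) - 120) = √(I*√209199 - 120) = √(-120 + I*√209199)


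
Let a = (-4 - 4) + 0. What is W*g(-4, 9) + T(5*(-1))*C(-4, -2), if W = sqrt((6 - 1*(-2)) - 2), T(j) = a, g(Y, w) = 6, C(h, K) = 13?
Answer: -104 + 6*sqrt(6) ≈ -89.303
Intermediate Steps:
a = -8 (a = -8 + 0 = -8)
T(j) = -8
W = sqrt(6) (W = sqrt((6 + 2) - 2) = sqrt(8 - 2) = sqrt(6) ≈ 2.4495)
W*g(-4, 9) + T(5*(-1))*C(-4, -2) = sqrt(6)*6 - 8*13 = 6*sqrt(6) - 104 = -104 + 6*sqrt(6)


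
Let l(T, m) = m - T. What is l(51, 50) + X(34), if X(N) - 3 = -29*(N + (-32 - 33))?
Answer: 901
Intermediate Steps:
X(N) = 1888 - 29*N (X(N) = 3 - 29*(N + (-32 - 33)) = 3 - 29*(N - 65) = 3 - 29*(-65 + N) = 3 + (1885 - 29*N) = 1888 - 29*N)
l(51, 50) + X(34) = (50 - 1*51) + (1888 - 29*34) = (50 - 51) + (1888 - 986) = -1 + 902 = 901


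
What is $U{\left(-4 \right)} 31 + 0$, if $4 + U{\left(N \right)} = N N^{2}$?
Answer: $-2108$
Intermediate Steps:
$U{\left(N \right)} = -4 + N^{3}$ ($U{\left(N \right)} = -4 + N N^{2} = -4 + N^{3}$)
$U{\left(-4 \right)} 31 + 0 = \left(-4 + \left(-4\right)^{3}\right) 31 + 0 = \left(-4 - 64\right) 31 + 0 = \left(-68\right) 31 + 0 = -2108 + 0 = -2108$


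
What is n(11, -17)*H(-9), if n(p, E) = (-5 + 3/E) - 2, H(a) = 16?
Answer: -1952/17 ≈ -114.82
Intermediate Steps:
n(p, E) = -7 + 3/E
n(11, -17)*H(-9) = (-7 + 3/(-17))*16 = (-7 + 3*(-1/17))*16 = (-7 - 3/17)*16 = -122/17*16 = -1952/17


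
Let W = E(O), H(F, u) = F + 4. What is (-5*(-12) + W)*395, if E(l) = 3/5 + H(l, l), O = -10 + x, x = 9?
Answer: 25122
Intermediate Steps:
H(F, u) = 4 + F
O = -1 (O = -10 + 9 = -1)
E(l) = 23/5 + l (E(l) = 3/5 + (4 + l) = 23/5 + l)
W = 18/5 (W = 23/5 - 1 = 18/5 ≈ 3.6000)
(-5*(-12) + W)*395 = (-5*(-12) + 18/5)*395 = (60 + 18/5)*395 = (318/5)*395 = 25122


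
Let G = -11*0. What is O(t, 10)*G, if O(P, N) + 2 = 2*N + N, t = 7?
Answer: 0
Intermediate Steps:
O(P, N) = -2 + 3*N (O(P, N) = -2 + (2*N + N) = -2 + 3*N)
G = 0 (G = -1*0 = 0)
O(t, 10)*G = (-2 + 3*10)*0 = (-2 + 30)*0 = 28*0 = 0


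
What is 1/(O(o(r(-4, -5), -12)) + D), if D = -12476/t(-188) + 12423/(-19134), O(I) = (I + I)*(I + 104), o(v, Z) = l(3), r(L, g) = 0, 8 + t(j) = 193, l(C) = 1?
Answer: 1179930/167447287 ≈ 0.0070466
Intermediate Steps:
t(j) = 185 (t(j) = -8 + 193 = 185)
o(v, Z) = 1
O(I) = 2*I*(104 + I) (O(I) = (2*I)*(104 + I) = 2*I*(104 + I))
D = -80338013/1179930 (D = -12476/185 + 12423/(-19134) = -12476*1/185 + 12423*(-1/19134) = -12476/185 - 4141/6378 = -80338013/1179930 ≈ -68.087)
1/(O(o(r(-4, -5), -12)) + D) = 1/(2*1*(104 + 1) - 80338013/1179930) = 1/(2*1*105 - 80338013/1179930) = 1/(210 - 80338013/1179930) = 1/(167447287/1179930) = 1179930/167447287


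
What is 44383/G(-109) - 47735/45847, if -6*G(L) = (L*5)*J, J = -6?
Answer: -2060842976/24986615 ≈ -82.478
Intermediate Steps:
G(L) = 5*L (G(L) = -L*5*(-6)/6 = -5*L*(-6)/6 = -(-5)*L = 5*L)
44383/G(-109) - 47735/45847 = 44383/((5*(-109))) - 47735/45847 = 44383/(-545) - 47735*1/45847 = 44383*(-1/545) - 47735/45847 = -44383/545 - 47735/45847 = -2060842976/24986615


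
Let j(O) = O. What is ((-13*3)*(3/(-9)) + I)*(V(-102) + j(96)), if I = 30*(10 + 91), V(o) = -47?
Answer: 149107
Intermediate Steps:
I = 3030 (I = 30*101 = 3030)
((-13*3)*(3/(-9)) + I)*(V(-102) + j(96)) = ((-13*3)*(3/(-9)) + 3030)*(-47 + 96) = (-117*(-1)/9 + 3030)*49 = (-39*(-⅓) + 3030)*49 = (13 + 3030)*49 = 3043*49 = 149107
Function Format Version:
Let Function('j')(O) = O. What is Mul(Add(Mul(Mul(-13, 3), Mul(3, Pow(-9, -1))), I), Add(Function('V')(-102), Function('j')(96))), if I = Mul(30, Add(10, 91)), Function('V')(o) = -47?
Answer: 149107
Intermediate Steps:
I = 3030 (I = Mul(30, 101) = 3030)
Mul(Add(Mul(Mul(-13, 3), Mul(3, Pow(-9, -1))), I), Add(Function('V')(-102), Function('j')(96))) = Mul(Add(Mul(Mul(-13, 3), Mul(3, Pow(-9, -1))), 3030), Add(-47, 96)) = Mul(Add(Mul(-39, Mul(3, Rational(-1, 9))), 3030), 49) = Mul(Add(Mul(-39, Rational(-1, 3)), 3030), 49) = Mul(Add(13, 3030), 49) = Mul(3043, 49) = 149107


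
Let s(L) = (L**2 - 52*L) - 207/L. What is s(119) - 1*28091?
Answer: -2394249/119 ≈ -20120.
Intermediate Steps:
s(L) = L**2 - 207/L - 52*L
s(119) - 1*28091 = (-207 + 119**2*(-52 + 119))/119 - 1*28091 = (-207 + 14161*67)/119 - 28091 = (-207 + 948787)/119 - 28091 = (1/119)*948580 - 28091 = 948580/119 - 28091 = -2394249/119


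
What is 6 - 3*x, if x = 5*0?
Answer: 6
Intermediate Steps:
x = 0
6 - 3*x = 6 - 3*0 = 6 + 0 = 6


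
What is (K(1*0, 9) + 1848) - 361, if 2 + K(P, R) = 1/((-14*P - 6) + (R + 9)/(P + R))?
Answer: 5939/4 ≈ 1484.8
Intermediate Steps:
K(P, R) = -2 + 1/(-6 - 14*P + (9 + R)/(P + R)) (K(P, R) = -2 + 1/((-14*P - 6) + (R + 9)/(P + R)) = -2 + 1/((-6 - 14*P) + (9 + R)/(P + R)) = -2 + 1/(-6 - 14*P + (9 + R)/(P + R)))
(K(1*0, 9) + 1848) - 361 = ((18 - 28*(1*0)² - 13*0 - 11*9 - 28*1*0*9)/(-9 + 5*9 + 6*(1*0) + 14*(1*0)² + 14*(1*0)*9) + 1848) - 361 = ((18 - 28*0² - 13*0 - 99 - 28*0*9)/(-9 + 45 + 6*0 + 14*0² + 14*0*9) + 1848) - 361 = ((18 - 28*0 + 0 - 99 + 0)/(-9 + 45 + 0 + 14*0 + 0) + 1848) - 361 = ((18 + 0 + 0 - 99 + 0)/(-9 + 45 + 0 + 0 + 0) + 1848) - 361 = (-81/36 + 1848) - 361 = ((1/36)*(-81) + 1848) - 361 = (-9/4 + 1848) - 361 = 7383/4 - 361 = 5939/4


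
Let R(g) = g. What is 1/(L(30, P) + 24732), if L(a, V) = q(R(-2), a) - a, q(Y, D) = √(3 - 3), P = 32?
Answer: 1/24702 ≈ 4.0483e-5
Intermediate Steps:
q(Y, D) = 0 (q(Y, D) = √0 = 0)
L(a, V) = -a (L(a, V) = 0 - a = -a)
1/(L(30, P) + 24732) = 1/(-1*30 + 24732) = 1/(-30 + 24732) = 1/24702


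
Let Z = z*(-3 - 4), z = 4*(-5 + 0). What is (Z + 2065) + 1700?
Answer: 3905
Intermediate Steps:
z = -20 (z = 4*(-5) = -20)
Z = 140 (Z = -20*(-3 - 4) = -20*(-7) = 140)
(Z + 2065) + 1700 = (140 + 2065) + 1700 = 2205 + 1700 = 3905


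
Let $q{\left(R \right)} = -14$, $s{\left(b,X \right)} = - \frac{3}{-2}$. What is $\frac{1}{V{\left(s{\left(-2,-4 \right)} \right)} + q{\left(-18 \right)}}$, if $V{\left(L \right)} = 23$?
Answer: $\frac{1}{9} \approx 0.11111$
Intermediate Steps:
$s{\left(b,X \right)} = \frac{3}{2}$ ($s{\left(b,X \right)} = \left(-3\right) \left(- \frac{1}{2}\right) = \frac{3}{2}$)
$\frac{1}{V{\left(s{\left(-2,-4 \right)} \right)} + q{\left(-18 \right)}} = \frac{1}{23 - 14} = \frac{1}{9}$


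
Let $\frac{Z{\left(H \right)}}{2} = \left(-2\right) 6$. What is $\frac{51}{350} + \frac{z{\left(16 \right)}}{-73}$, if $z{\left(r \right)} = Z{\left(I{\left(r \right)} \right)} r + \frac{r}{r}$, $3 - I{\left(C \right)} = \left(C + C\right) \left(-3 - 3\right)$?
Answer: $\frac{137773}{25550} \approx 5.3923$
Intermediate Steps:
$I{\left(C \right)} = 3 + 12 C$ ($I{\left(C \right)} = 3 - \left(C + C\right) \left(-3 - 3\right) = 3 - 2 C \left(-6\right) = 3 - - 12 C = 3 + 12 C$)
$Z{\left(H \right)} = -24$ ($Z{\left(H \right)} = 2 \left(\left(-2\right) 6\right) = 2 \left(-12\right) = -24$)
$z{\left(r \right)} = 1 - 24 r$ ($z{\left(r \right)} = - 24 r + \frac{r}{r} = - 24 r + 1 = 1 - 24 r$)
$\frac{51}{350} + \frac{z{\left(16 \right)}}{-73} = \frac{51}{350} + \frac{1 - 384}{-73} = 51 \cdot \frac{1}{350} + \left(1 - 384\right) \left(- \frac{1}{73}\right) = \frac{51}{350} - - \frac{383}{73} = \frac{51}{350} + \frac{383}{73} = \frac{137773}{25550}$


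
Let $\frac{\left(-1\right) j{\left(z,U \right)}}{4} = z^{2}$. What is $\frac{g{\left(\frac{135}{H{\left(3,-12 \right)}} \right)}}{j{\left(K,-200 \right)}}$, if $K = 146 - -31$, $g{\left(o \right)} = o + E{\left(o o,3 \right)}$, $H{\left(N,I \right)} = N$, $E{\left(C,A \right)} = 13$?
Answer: $- \frac{29}{62658} \approx -0.00046283$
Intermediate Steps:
$g{\left(o \right)} = 13 + o$ ($g{\left(o \right)} = o + 13 = 13 + o$)
$K = 177$ ($K = 146 + 31 = 177$)
$j{\left(z,U \right)} = - 4 z^{2}$
$\frac{g{\left(\frac{135}{H{\left(3,-12 \right)}} \right)}}{j{\left(K,-200 \right)}} = \frac{13 + \frac{135}{3}}{\left(-4\right) 177^{2}} = \frac{13 + 135 \cdot \frac{1}{3}}{\left(-4\right) 31329} = \frac{13 + 45}{-125316} = 58 \left(- \frac{1}{125316}\right) = - \frac{29}{62658}$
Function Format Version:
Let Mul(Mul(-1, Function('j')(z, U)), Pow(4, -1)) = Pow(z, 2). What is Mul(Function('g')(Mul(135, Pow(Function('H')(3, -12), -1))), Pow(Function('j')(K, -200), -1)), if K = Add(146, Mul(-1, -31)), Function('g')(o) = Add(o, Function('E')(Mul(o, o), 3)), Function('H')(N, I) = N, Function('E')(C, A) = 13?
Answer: Rational(-29, 62658) ≈ -0.00046283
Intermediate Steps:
Function('g')(o) = Add(13, o) (Function('g')(o) = Add(o, 13) = Add(13, o))
K = 177 (K = Add(146, 31) = 177)
Function('j')(z, U) = Mul(-4, Pow(z, 2))
Mul(Function('g')(Mul(135, Pow(Function('H')(3, -12), -1))), Pow(Function('j')(K, -200), -1)) = Mul(Add(13, Mul(135, Pow(3, -1))), Pow(Mul(-4, Pow(177, 2)), -1)) = Mul(Add(13, Mul(135, Rational(1, 3))), Pow(Mul(-4, 31329), -1)) = Mul(Add(13, 45), Pow(-125316, -1)) = Mul(58, Rational(-1, 125316)) = Rational(-29, 62658)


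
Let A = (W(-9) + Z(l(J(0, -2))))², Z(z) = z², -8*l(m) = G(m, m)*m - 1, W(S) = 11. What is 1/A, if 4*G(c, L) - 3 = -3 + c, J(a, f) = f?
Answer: 1/121 ≈ 0.0082645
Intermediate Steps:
G(c, L) = c/4 (G(c, L) = ¾ + (-3 + c)/4 = ¾ + (-¾ + c/4) = c/4)
l(m) = ⅛ - m²/32 (l(m) = -((m/4)*m - 1)/8 = -(m²/4 - 1)/8 = -(-1 + m²/4)/8 = ⅛ - m²/32)
A = 121 (A = (11 + (⅛ - 1/32*(-2)²)²)² = (11 + (⅛ - 1/32*4)²)² = (11 + (⅛ - ⅛)²)² = (11 + 0²)² = (11 + 0)² = 11² = 121)
1/A = 1/121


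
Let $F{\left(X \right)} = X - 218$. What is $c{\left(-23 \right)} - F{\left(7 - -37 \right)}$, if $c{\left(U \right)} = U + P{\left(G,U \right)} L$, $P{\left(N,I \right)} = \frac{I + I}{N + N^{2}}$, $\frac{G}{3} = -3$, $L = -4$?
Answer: $\frac{1382}{9} \approx 153.56$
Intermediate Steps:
$G = -9$ ($G = 3 \left(-3\right) = -9$)
$P{\left(N,I \right)} = \frac{2 I}{N + N^{2}}$
$F{\left(X \right)} = -218 + X$
$c{\left(U \right)} = \frac{8 U}{9}$ ($c{\left(U \right)} = U + \frac{2 U}{\left(-9\right) \left(1 - 9\right)} \left(-4\right) = U + 2 U \left(- \frac{1}{9}\right) \frac{1}{-8} \left(-4\right) = U + 2 U \left(- \frac{1}{9}\right) \left(- \frac{1}{8}\right) \left(-4\right) = U + \frac{U}{36} \left(-4\right) = U - \frac{U}{9} = \frac{8 U}{9}$)
$c{\left(-23 \right)} - F{\left(7 - -37 \right)} = \frac{8}{9} \left(-23\right) - \left(-218 + \left(7 - -37\right)\right) = - \frac{184}{9} - \left(-218 + \left(7 + 37\right)\right) = - \frac{184}{9} - \left(-218 + 44\right) = - \frac{184}{9} - -174 = - \frac{184}{9} + 174 = \frac{1382}{9}$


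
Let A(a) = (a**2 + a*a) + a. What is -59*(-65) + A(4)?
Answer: 3871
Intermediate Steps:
A(a) = a + 2*a**2 (A(a) = (a**2 + a**2) + a = 2*a**2 + a = a + 2*a**2)
-59*(-65) + A(4) = -59*(-65) + 4*(1 + 2*4) = 3835 + 4*(1 + 8) = 3835 + 4*9 = 3835 + 36 = 3871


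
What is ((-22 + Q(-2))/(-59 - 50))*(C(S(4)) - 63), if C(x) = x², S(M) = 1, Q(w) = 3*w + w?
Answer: -1860/109 ≈ -17.064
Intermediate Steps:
Q(w) = 4*w
((-22 + Q(-2))/(-59 - 50))*(C(S(4)) - 63) = ((-22 + 4*(-2))/(-59 - 50))*(1² - 63) = ((-22 - 8)/(-109))*(1 - 63) = -30*(-1/109)*(-62) = (30/109)*(-62) = -1860/109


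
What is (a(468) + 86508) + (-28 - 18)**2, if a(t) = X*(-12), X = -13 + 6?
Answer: 88708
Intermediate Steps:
X = -7
a(t) = 84 (a(t) = -7*(-12) = 84)
(a(468) + 86508) + (-28 - 18)**2 = (84 + 86508) + (-28 - 18)**2 = 86592 + (-46)**2 = 86592 + 2116 = 88708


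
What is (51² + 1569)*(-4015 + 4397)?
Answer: 1592940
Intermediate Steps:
(51² + 1569)*(-4015 + 4397) = (2601 + 1569)*382 = 4170*382 = 1592940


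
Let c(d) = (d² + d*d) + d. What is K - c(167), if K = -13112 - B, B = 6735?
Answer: -75792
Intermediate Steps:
K = -19847 (K = -13112 - 1*6735 = -13112 - 6735 = -19847)
c(d) = d + 2*d² (c(d) = (d² + d²) + d = 2*d² + d = d + 2*d²)
K - c(167) = -19847 - 167*(1 + 2*167) = -19847 - 167*(1 + 334) = -19847 - 167*335 = -19847 - 1*55945 = -19847 - 55945 = -75792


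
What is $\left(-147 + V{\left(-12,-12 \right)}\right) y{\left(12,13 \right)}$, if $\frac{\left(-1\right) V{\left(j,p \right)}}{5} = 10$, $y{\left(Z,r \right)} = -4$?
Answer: $788$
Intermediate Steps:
$V{\left(j,p \right)} = -50$ ($V{\left(j,p \right)} = \left(-5\right) 10 = -50$)
$\left(-147 + V{\left(-12,-12 \right)}\right) y{\left(12,13 \right)} = \left(-147 - 50\right) \left(-4\right) = \left(-197\right) \left(-4\right) = 788$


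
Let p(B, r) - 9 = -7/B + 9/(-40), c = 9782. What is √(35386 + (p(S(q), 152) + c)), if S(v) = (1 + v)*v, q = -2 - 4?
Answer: √6505422/12 ≈ 212.55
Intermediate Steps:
q = -6
S(v) = v*(1 + v)
p(B, r) = 351/40 - 7/B (p(B, r) = 9 + (-7/B + 9/(-40)) = 9 + (-7/B + 9*(-1/40)) = 9 + (-7/B - 9/40) = 9 + (-9/40 - 7/B) = 351/40 - 7/B)
√(35386 + (p(S(q), 152) + c)) = √(35386 + ((351/40 - 7*(-1/(6*(1 - 6)))) + 9782)) = √(35386 + ((351/40 - 7/((-6*(-5)))) + 9782)) = √(35386 + ((351/40 - 7/30) + 9782)) = √(35386 + (205/24 + 9782)) = √(35386 + 234973/24) = √(1084237/24) = √6505422/12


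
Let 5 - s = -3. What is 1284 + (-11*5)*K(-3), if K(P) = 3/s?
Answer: 10107/8 ≈ 1263.4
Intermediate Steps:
s = 8 (s = 5 - 1*(-3) = 5 + 3 = 8)
K(P) = 3/8
1284 + (-11*5)*K(-3) = 1284 - 11*5*(3/8) = 1284 - 55*3/8 = 1284 - 165/8 = 10107/8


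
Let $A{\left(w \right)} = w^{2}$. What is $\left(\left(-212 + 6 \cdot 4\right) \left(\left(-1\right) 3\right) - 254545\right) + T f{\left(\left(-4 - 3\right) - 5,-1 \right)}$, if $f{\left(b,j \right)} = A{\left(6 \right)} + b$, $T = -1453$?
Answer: $-288853$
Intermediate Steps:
$f{\left(b,j \right)} = 36 + b$ ($f{\left(b,j \right)} = 6^{2} + b = 36 + b$)
$\left(\left(-212 + 6 \cdot 4\right) \left(\left(-1\right) 3\right) - 254545\right) + T f{\left(\left(-4 - 3\right) - 5,-1 \right)} = \left(\left(-212 + 6 \cdot 4\right) \left(\left(-1\right) 3\right) - 254545\right) - 1453 \left(36 - 12\right) = \left(\left(-212 + 24\right) \left(-3\right) - 254545\right) - 1453 \left(36 - 12\right) = \left(\left(-188\right) \left(-3\right) - 254545\right) - 1453 \left(36 - 12\right) = \left(564 - 254545\right) - 34872 = -253981 - 34872 = -288853$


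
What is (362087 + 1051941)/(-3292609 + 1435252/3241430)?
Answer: -208339671820/485125461619 ≈ -0.42946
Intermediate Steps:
(362087 + 1051941)/(-3292609 + 1435252/3241430) = 1414028/(-3292609 + 1435252*(1/3241430)) = 1414028/(-3292609 + 717626/1620715) = 1414028/(-5336380077809/1620715) = 1414028*(-1620715/5336380077809) = -208339671820/485125461619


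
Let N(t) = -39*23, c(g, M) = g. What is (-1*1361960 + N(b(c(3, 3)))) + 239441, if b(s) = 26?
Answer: -1123416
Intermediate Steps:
N(t) = -897
(-1*1361960 + N(b(c(3, 3)))) + 239441 = (-1*1361960 - 897) + 239441 = (-1361960 - 897) + 239441 = -1362857 + 239441 = -1123416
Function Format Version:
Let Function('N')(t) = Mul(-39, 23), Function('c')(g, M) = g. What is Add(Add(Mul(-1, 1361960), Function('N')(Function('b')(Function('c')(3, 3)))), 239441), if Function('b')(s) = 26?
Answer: -1123416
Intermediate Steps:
Function('N')(t) = -897
Add(Add(Mul(-1, 1361960), Function('N')(Function('b')(Function('c')(3, 3)))), 239441) = Add(Add(Mul(-1, 1361960), -897), 239441) = Add(Add(-1361960, -897), 239441) = Add(-1362857, 239441) = -1123416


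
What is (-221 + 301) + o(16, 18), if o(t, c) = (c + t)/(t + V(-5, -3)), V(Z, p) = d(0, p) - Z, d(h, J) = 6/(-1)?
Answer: 1234/15 ≈ 82.267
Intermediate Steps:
d(h, J) = -6 (d(h, J) = 6*(-1) = -6)
V(Z, p) = -6 - Z
o(t, c) = (c + t)/(-1 + t) (o(t, c) = (c + t)/(t + (-6 - 1*(-5))) = (c + t)/(t + (-6 + 5)) = (c + t)/(t - 1) = (c + t)/(-1 + t))
(-221 + 301) + o(16, 18) = (-221 + 301) + (18 + 16)/(-1 + 16) = 80 + 34/15 = 1234/15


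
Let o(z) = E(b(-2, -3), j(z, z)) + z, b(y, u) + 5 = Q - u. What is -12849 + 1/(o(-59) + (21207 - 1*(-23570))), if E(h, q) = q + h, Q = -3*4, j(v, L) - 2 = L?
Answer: -573669302/44647 ≈ -12849.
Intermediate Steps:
j(v, L) = 2 + L
Q = -12
b(y, u) = -17 - u (b(y, u) = -5 + (-12 - u) = -17 - u)
E(h, q) = h + q
o(z) = -12 + 2*z (o(z) = ((-17 - 1*(-3)) + (2 + z)) + z = ((-17 + 3) + (2 + z)) + z = (-14 + (2 + z)) + z = (-12 + z) + z = -12 + 2*z)
-12849 + 1/(o(-59) + (21207 - 1*(-23570))) = -12849 + 1/((-12 + 2*(-59)) + (21207 - 1*(-23570))) = -12849 + 1/((-12 - 118) + (21207 + 23570)) = -12849 + 1/(-130 + 44777) = -12849 + 1/44647 = -573669302/44647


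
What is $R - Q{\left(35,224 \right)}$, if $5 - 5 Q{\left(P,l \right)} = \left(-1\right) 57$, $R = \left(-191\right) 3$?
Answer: $- \frac{2927}{5} \approx -585.4$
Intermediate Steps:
$R = -573$
$Q{\left(P,l \right)} = \frac{62}{5}$ ($Q{\left(P,l \right)} = 1 - \frac{\left(-1\right) 57}{5} = 1 - - \frac{57}{5} = 1 + \frac{57}{5} = \frac{62}{5}$)
$R - Q{\left(35,224 \right)} = -573 - \frac{62}{5} = - \frac{2927}{5}$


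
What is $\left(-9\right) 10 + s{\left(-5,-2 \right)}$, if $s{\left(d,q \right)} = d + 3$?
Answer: $-92$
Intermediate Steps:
$s{\left(d,q \right)} = 3 + d$
$\left(-9\right) 10 + s{\left(-5,-2 \right)} = \left(-9\right) 10 + \left(3 - 5\right) = -90 - 2 = -92$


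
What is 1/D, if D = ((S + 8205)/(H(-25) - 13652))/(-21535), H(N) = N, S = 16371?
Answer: 98178065/8192 ≈ 11985.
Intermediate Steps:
D = 8192/98178065 (D = ((16371 + 8205)/(-25 - 13652))/(-21535) = (24576/(-13677))*(-1/21535) = (24576*(-1/13677))*(-1/21535) = -8192/4559*(-1/21535) = 8192/98178065 ≈ 8.3440e-5)
1/D = 1/(8192/98178065) = 98178065/8192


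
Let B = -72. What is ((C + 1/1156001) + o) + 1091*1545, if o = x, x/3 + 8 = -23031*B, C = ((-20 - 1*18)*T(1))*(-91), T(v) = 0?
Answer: 7699275312268/1156001 ≈ 6.6603e+6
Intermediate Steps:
C = 0 (C = ((-20 - 1*18)*0)*(-91) = ((-20 - 18)*0)*(-91) = -38*0*(-91) = 0*(-91) = 0)
x = 4974672 (x = -24 + 3*(-23031*(-72)) = -24 + 3*1658232 = -24 + 4974696 = 4974672)
o = 4974672
((C + 1/1156001) + o) + 1091*1545 = ((0 + 1/1156001) + 4974672) + 1091*1545 = ((0 + 1/1156001) + 4974672) + 1685595 = (1/1156001 + 4974672) + 1685595 = 5750725806673/1156001 + 1685595 = 7699275312268/1156001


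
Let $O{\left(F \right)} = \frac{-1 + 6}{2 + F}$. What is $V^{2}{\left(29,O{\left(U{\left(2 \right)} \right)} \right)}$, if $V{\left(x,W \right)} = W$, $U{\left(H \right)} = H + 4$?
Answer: $\frac{25}{64} \approx 0.39063$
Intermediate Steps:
$U{\left(H \right)} = 4 + H$
$O{\left(F \right)} = \frac{5}{2 + F}$
$V^{2}{\left(29,O{\left(U{\left(2 \right)} \right)} \right)} = \left(\frac{5}{2 + \left(4 + 2\right)}\right)^{2} = \left(\frac{5}{2 + 6}\right)^{2} = \left(\frac{5}{8}\right)^{2} = \frac{25}{64}$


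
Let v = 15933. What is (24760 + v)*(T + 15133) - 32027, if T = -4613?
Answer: 428058333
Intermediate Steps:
(24760 + v)*(T + 15133) - 32027 = (24760 + 15933)*(-4613 + 15133) - 32027 = 40693*10520 - 32027 = 428090360 - 32027 = 428058333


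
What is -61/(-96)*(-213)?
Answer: -4331/32 ≈ -135.34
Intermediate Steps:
-61/(-96)*(-213) = -61*(-1/96)*(-213) = (61/96)*(-213) = -4331/32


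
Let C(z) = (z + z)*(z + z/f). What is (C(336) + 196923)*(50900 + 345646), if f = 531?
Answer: 9899879147058/59 ≈ 1.6779e+11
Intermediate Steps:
C(z) = 1064*z²/531 (C(z) = (z + z)*(z + z/531) = (2*z)*(z + z*(1/531)) = (2*z)*(z + z/531) = (2*z)*(532*z/531) = 1064*z²/531)
(C(336) + 196923)*(50900 + 345646) = ((1064/531)*336² + 196923)*(50900 + 345646) = ((1064/531)*112896 + 196923)*396546 = (13346816/59 + 196923)*396546 = (24965273/59)*396546 = 9899879147058/59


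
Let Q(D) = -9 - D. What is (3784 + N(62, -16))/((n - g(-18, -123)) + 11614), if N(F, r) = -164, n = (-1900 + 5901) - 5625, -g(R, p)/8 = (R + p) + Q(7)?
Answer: 1810/4367 ≈ 0.41447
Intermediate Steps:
g(R, p) = 128 - 8*R - 8*p (g(R, p) = -8*((R + p) + (-9 - 1*7)) = -8*((R + p) + (-9 - 7)) = -8*((R + p) - 16) = -8*(-16 + R + p) = 128 - 8*R - 8*p)
n = -1624 (n = 4001 - 5625 = -1624)
(3784 + N(62, -16))/((n - g(-18, -123)) + 11614) = (3784 - 164)/((-1624 - (128 - 8*(-18) - 8*(-123))) + 11614) = 3620/((-1624 - (128 + 144 + 984)) + 11614) = 3620/((-1624 - 1*1256) + 11614) = 3620/((-1624 - 1256) + 11614) = 3620/(-2880 + 11614) = 3620/8734 = 3620*(1/8734) = 1810/4367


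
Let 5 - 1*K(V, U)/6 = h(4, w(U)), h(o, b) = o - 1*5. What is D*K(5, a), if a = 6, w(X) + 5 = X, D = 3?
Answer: 108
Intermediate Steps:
w(X) = -5 + X
h(o, b) = -5 + o (h(o, b) = o - 5 = -5 + o)
K(V, U) = 36 (K(V, U) = 30 - 6*(-5 + 4) = 30 - 6*(-1) = 30 + 6 = 36)
D*K(5, a) = 3*36 = 108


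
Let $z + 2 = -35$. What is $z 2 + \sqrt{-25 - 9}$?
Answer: $-74 + i \sqrt{34} \approx -74.0 + 5.831 i$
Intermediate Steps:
$z = -37$ ($z = -2 - 35 = -37$)
$z 2 + \sqrt{-25 - 9} = \left(-37\right) 2 + \sqrt{-25 - 9} = -74 + \sqrt{-34} = -74 + i \sqrt{34}$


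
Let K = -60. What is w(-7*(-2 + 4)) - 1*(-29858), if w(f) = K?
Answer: 29798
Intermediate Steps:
w(f) = -60
w(-7*(-2 + 4)) - 1*(-29858) = -60 - 1*(-29858) = -60 + 29858 = 29798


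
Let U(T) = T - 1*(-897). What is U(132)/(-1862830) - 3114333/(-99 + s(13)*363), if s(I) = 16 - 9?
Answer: -483456287934/379085905 ≈ -1275.3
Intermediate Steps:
s(I) = 7
U(T) = 897 + T (U(T) = T + 897 = 897 + T)
U(132)/(-1862830) - 3114333/(-99 + s(13)*363) = (897 + 132)/(-1862830) - 3114333/(-99 + 7*363) = 1029*(-1/1862830) - 3114333/(-99 + 2541) = -1029/1862830 - 3114333/2442 = -1029/1862830 - 3114333*1/2442 = -1029/1862830 - 1038111/814 = -483456287934/379085905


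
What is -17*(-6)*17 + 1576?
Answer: 3310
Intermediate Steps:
-17*(-6)*17 + 1576 = 102*17 + 1576 = 1734 + 1576 = 3310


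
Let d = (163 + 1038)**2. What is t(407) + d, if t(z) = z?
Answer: 1442808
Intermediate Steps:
d = 1442401 (d = 1201**2 = 1442401)
t(407) + d = 407 + 1442401 = 1442808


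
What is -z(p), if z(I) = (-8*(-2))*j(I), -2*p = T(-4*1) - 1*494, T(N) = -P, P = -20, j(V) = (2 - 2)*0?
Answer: 0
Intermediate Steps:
j(V) = 0 (j(V) = 0*0 = 0)
T(N) = 20 (T(N) = -1*(-20) = 20)
p = 237 (p = -(20 - 1*494)/2 = -(20 - 494)/2 = -½*(-474) = 237)
z(I) = 0 (z(I) = -8*(-2)*0 = 16*0 = 0)
-z(p) = -1*0 = 0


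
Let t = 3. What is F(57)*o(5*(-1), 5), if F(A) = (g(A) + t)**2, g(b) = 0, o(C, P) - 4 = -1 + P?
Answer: 72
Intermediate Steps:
o(C, P) = 3 + P (o(C, P) = 4 + (-1 + P) = 3 + P)
F(A) = 9 (F(A) = (0 + 3)**2 = 3**2 = 9)
F(57)*o(5*(-1), 5) = 9*(3 + 5) = 9*8 = 72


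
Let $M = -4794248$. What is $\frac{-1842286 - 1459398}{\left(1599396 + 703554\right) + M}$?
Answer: $\frac{1650842}{1245649} \approx 1.3253$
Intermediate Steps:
$\frac{-1842286 - 1459398}{\left(1599396 + 703554\right) + M} = \frac{-1842286 - 1459398}{\left(1599396 + 703554\right) - 4794248} = - \frac{3301684}{2302950 - 4794248} = - \frac{3301684}{-2491298} = \left(-3301684\right) \left(- \frac{1}{2491298}\right) = \frac{1650842}{1245649}$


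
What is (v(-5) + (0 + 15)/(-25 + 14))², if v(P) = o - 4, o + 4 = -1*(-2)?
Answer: 6561/121 ≈ 54.223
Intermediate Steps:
o = -2 (o = -4 - 1*(-2) = -4 + 2 = -2)
v(P) = -6 (v(P) = -2 - 4 = -6)
(v(-5) + (0 + 15)/(-25 + 14))² = (-6 + (0 + 15)/(-25 + 14))² = (-6 + 15/(-11))² = (-6 + 15*(-1/11))² = (-6 - 15/11)² = (-81/11)² = 6561/121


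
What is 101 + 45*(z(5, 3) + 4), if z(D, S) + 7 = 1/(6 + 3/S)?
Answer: -193/7 ≈ -27.571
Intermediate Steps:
z(D, S) = -7 + 1/(6 + 3/S)
101 + 45*(z(5, 3) + 4) = 101 + 45*((-21 - 41*3)/(3*(1 + 2*3)) + 4) = 101 + 45*((-21 - 123)/(3*(1 + 6)) + 4) = 101 + 45*((⅓)*(-144)/7 + 4) = 101 + 45*((⅓)*(⅐)*(-144) + 4) = 101 + 45*(-48/7 + 4) = 101 + 45*(-20/7) = 101 - 900/7 = -193/7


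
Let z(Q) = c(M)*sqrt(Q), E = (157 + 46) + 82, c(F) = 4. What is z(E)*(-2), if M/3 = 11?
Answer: -8*sqrt(285) ≈ -135.06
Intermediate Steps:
M = 33 (M = 3*11 = 33)
E = 285 (E = 203 + 82 = 285)
z(Q) = 4*sqrt(Q)
z(E)*(-2) = (4*sqrt(285))*(-2) = -8*sqrt(285)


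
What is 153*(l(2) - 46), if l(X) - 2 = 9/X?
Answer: -12087/2 ≈ -6043.5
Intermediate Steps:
l(X) = 2 + 9/X
153*(l(2) - 46) = 153*((2 + 9/2) - 46) = 153*(13/2 - 46) = 153*(-79/2) = -12087/2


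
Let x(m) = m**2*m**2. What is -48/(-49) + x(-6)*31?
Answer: 1968672/49 ≈ 40177.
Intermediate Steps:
x(m) = m**4
-48/(-49) + x(-6)*31 = -48/(-49) + (-6)**4*31 = -48*(-1/49) + 1296*31 = 48/49 + 40176 = 1968672/49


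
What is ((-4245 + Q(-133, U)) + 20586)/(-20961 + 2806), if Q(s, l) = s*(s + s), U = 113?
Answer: -51719/18155 ≈ -2.8487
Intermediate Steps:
Q(s, l) = 2*s² (Q(s, l) = s*(2*s) = 2*s²)
((-4245 + Q(-133, U)) + 20586)/(-20961 + 2806) = ((-4245 + 2*(-133)²) + 20586)/(-20961 + 2806) = ((-4245 + 2*17689) + 20586)/(-18155) = ((-4245 + 35378) + 20586)*(-1/18155) = (31133 + 20586)*(-1/18155) = 51719*(-1/18155) = -51719/18155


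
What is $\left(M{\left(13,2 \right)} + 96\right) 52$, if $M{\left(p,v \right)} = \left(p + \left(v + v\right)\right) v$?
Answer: $6760$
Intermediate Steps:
$M{\left(p,v \right)} = v \left(p + 2 v\right)$ ($M{\left(p,v \right)} = \left(p + 2 v\right) v = v \left(p + 2 v\right)$)
$\left(M{\left(13,2 \right)} + 96\right) 52 = \left(2 \left(13 + 2 \cdot 2\right) + 96\right) 52 = \left(2 \left(13 + 4\right) + 96\right) 52 = \left(2 \cdot 17 + 96\right) 52 = \left(34 + 96\right) 52 = 130 \cdot 52 = 6760$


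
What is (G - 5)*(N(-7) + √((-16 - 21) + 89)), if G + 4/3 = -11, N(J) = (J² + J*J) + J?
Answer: -4732/3 - 104*√13/3 ≈ -1702.3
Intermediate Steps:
N(J) = J + 2*J² (N(J) = (J² + J²) + J = 2*J² + J = J + 2*J²)
G = -37/3 (G = -4/3 - 11 = -37/3 ≈ -12.333)
(G - 5)*(N(-7) + √((-16 - 21) + 89)) = (-37/3 - 5)*(-7*(1 + 2*(-7)) + √((-16 - 21) + 89)) = -52*(-7*(1 - 14) + √(-37 + 89))/3 = -52*(-7*(-13) + √52)/3 = -52*(91 + 2*√13)/3 = -4732/3 - 104*√13/3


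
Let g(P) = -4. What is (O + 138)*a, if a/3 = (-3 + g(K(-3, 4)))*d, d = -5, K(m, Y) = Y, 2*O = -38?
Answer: 12495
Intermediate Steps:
O = -19 (O = (½)*(-38) = -19)
a = 105 (a = 3*((-3 - 4)*(-5)) = 3*(-7*(-5)) = 3*35 = 105)
(O + 138)*a = (-19 + 138)*105 = 119*105 = 12495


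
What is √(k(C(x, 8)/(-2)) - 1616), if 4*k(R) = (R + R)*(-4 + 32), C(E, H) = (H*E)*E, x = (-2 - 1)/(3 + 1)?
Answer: I*√6590/2 ≈ 40.589*I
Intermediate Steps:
x = -¾ (x = -3/4 = -3*¼ = -¾ ≈ -0.75000)
C(E, H) = H*E² (C(E, H) = (E*H)*E = H*E²)
k(R) = 14*R (k(R) = ((R + R)*(-4 + 32))/4 = ((2*R)*28)/4 = (56*R)/4 = 14*R)
√(k(C(x, 8)/(-2)) - 1616) = √(14*((8*(-¾)²)/(-2)) - 1616) = √(14*((8*(9/16))*(-½)) - 1616) = √(14*((9/2)*(-½)) - 1616) = √(14*(-9/4) - 1616) = √(-63/2 - 1616) = √(-3295/2) = I*√6590/2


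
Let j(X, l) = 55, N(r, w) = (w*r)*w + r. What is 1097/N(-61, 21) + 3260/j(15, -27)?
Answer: 17567157/296582 ≈ 59.232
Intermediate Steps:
N(r, w) = r + r*w² (N(r, w) = (r*w)*w + r = r*w² + r = r + r*w²)
1097/N(-61, 21) + 3260/j(15, -27) = 1097/((-61*(1 + 21²))) + 3260/55 = 1097/((-61*(1 + 441))) + 3260*(1/55) = 1097/((-61*442)) + 652/11 = 1097/(-26962) + 652/11 = 1097*(-1/26962) + 652/11 = -1097/26962 + 652/11 = 17567157/296582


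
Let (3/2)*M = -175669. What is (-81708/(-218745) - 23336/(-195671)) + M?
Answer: -1670880486940594/14267350965 ≈ -1.1711e+5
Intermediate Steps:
M = -351338/3 (M = (⅔)*(-175669) = -351338/3 ≈ -1.1711e+5)
(-81708/(-218745) - 23336/(-195671)) + M = (-81708/(-218745) - 23336/(-195671)) - 351338/3 = (-81708*(-1/218745) - 23336*(-1/195671)) - 351338/3 = (27236/72915 + 23336/195671) - 351338/3 = 7030839796/14267350965 - 351338/3 = -1670880486940594/14267350965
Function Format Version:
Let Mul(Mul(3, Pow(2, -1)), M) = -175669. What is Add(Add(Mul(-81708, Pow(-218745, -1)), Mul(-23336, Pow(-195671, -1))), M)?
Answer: Rational(-1670880486940594, 14267350965) ≈ -1.1711e+5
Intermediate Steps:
M = Rational(-351338, 3) (M = Mul(Rational(2, 3), -175669) = Rational(-351338, 3) ≈ -1.1711e+5)
Add(Add(Mul(-81708, Pow(-218745, -1)), Mul(-23336, Pow(-195671, -1))), M) = Add(Add(Mul(-81708, Pow(-218745, -1)), Mul(-23336, Pow(-195671, -1))), Rational(-351338, 3)) = Add(Add(Mul(-81708, Rational(-1, 218745)), Mul(-23336, Rational(-1, 195671))), Rational(-351338, 3)) = Add(Add(Rational(27236, 72915), Rational(23336, 195671)), Rational(-351338, 3)) = Add(Rational(7030839796, 14267350965), Rational(-351338, 3)) = Rational(-1670880486940594, 14267350965)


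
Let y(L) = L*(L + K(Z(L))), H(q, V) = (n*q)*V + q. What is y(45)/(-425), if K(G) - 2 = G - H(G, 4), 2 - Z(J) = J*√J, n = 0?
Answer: -423/85 ≈ -4.9765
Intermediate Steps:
H(q, V) = q (H(q, V) = (0*q)*V + q = 0*V + q = 0 + q = q)
Z(J) = 2 - J^(3/2) (Z(J) = 2 - J*√J = 2 - J^(3/2))
K(G) = 2 (K(G) = 2 + (G - G) = 2 + 0 = 2)
y(L) = L*(2 + L) (y(L) = L*(L + 2) = L*(2 + L))
y(45)/(-425) = (45*(2 + 45))/(-425) = (45*47)*(-1/425) = 2115*(-1/425) = -423/85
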